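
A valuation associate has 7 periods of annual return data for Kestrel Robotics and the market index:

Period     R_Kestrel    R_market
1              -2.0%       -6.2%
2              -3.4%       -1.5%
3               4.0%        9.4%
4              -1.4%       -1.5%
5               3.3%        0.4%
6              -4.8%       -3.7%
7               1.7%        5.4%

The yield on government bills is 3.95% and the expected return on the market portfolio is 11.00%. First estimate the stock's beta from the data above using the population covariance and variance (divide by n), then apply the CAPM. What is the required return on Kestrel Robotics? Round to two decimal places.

Mean R_i = (-2.0 − 3.4 + 4.0 − 1.4 + 3.3 − 4.8 + 1.7) / 7 = -0.3714%
Mean R_m = (-6.2 − 1.5 + 9.4 − 1.5 + 0.4 − 3.7 + 5.4) / 7 = 0.3286%
Σ(R_i − R̄_i)(R_m − R̄_m) = 86.3143  ⇒  Cov = 86.3143 / 7 = 12.3306
Σ(R_m − R̄_m)² = 173.5543  ⇒  Var(R_m) = 173.5543 / 7 = 24.7935
β = Cov / Var(R_m) = 12.3306 / 24.7935 = 0.4973
MRP = 11.00% − 3.95% = 7.05%
E(R) = R_f + β × MRP = 3.95% + 0.4973 × 7.05% = 7.46%

7.46%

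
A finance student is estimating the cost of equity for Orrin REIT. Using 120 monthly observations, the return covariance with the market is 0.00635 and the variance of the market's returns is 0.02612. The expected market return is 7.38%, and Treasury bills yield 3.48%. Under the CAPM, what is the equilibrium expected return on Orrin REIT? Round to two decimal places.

4.43%

β = Cov(R_i, R_m) / Var(R_m) = 0.00635 / 0.02612 = 0.2431
MRP = 7.38% − 3.48% = 3.90%
E(R) = R_f + β × MRP = 3.48% + 0.2431 × 3.90% = 4.43%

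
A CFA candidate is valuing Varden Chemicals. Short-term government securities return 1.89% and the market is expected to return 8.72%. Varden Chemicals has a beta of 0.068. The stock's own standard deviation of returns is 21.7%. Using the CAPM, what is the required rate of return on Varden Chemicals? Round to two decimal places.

2.35%

Market risk premium = E(R_m) − R_f = 8.72% − 1.89% = 6.83%
E(R) = R_f + β × MRP = 1.89% + 0.068 × 6.83% = 2.35%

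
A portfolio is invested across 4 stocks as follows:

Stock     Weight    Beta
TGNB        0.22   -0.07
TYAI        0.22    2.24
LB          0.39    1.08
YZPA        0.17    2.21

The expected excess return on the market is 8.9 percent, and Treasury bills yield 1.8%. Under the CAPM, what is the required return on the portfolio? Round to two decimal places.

13.14%

β_P = Σ w_i β_i = 0.22×-0.07 + 0.22×2.24 + 0.39×1.08 + 0.17×2.21 = 1.2743
E(R_P) = R_f + β_P × MRP = 1.8% + 1.2743 × 8.9% = 13.14%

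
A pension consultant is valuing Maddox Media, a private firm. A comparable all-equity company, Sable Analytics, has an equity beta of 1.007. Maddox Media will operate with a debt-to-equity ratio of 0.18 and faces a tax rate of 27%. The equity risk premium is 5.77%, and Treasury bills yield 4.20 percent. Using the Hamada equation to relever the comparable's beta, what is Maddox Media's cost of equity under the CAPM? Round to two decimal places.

10.77%

β_L = β_U × [1 + (1 − t)(D/E)] = 1.007 × [1 + (1 − 0.27) × 0.18]
    = 1.007 × [1 + 0.73 × 0.18] = 1.007 × 1.1314 = 1.1393
E(R) = R_f + β_L × MRP = 4.20% + 1.1393 × 5.77% = 10.77%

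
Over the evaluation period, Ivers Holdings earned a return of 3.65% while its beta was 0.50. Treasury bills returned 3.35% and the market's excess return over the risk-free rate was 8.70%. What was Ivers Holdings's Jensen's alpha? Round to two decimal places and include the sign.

-4.05%

CAPM benchmark = R_f + β(R_m − R_f) = 3.35% + 0.50 × 8.70% = 7.7000%
α = actual − benchmark = 3.65% − 7.7000% = -4.05%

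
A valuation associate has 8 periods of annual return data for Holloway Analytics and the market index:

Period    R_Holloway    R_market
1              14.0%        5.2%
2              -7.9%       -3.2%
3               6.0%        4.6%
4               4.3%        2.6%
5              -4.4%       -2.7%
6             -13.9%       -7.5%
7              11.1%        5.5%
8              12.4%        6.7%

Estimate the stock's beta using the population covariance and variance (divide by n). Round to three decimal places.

Mean R_i = (14.0 − 7.9 + 6.0 + 4.3 − 4.4 − 13.9 + 11.1 + 12.4) / 8 = 2.7000%
Mean R_m = (5.2 − 3.2 + 4.6 + 2.6 − 2.7 − 7.5 + 5.5 + 6.7) / 8 = 1.4000%
Σ(R_i − R̄_i)(R_m − R̄_m) = 366.8800  ⇒  Cov = 366.8800 / 8 = 45.8600
Σ(R_m − R̄_m)² = 188.2000  ⇒  Var(R_m) = 188.2000 / 8 = 23.5250
β = Cov / Var(R_m) = 45.8600 / 23.5250 = 1.9494

1.949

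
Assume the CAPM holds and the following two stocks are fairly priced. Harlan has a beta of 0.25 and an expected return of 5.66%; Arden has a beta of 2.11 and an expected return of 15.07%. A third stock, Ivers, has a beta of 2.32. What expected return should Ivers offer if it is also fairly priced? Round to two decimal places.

16.13%

MRP (SML slope) = (15.07% − 5.66%) / (2.11 − 0.25) = 9.41% / 1.86 = 5.0591%
R_f (intercept) = 5.66% − 0.25 × 5.0591% = 4.3952%
E(R_Ivers) = R_f + β × MRP = 4.3952% + 2.32 × 5.0591% = 16.13%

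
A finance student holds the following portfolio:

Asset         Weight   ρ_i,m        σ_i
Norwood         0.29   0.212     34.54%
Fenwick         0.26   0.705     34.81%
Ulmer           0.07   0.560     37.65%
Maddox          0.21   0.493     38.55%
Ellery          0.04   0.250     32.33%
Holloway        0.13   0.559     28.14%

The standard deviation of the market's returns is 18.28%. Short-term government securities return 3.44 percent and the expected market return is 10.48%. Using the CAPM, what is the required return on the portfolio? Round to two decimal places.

β_Norwood = 0.212 × 34.54% / 18.28% = 0.4006
β_Fenwick = 0.705 × 34.81% / 18.28% = 1.3425
β_Ulmer = 0.560 × 37.65% / 18.28% = 1.1534
β_Maddox = 0.493 × 38.55% / 18.28% = 1.0397
β_Ellery = 0.250 × 32.33% / 18.28% = 0.4421
β_Holloway = 0.559 × 28.14% / 18.28% = 0.8605
β_P = Σ w_i β_i = 0.29×0.4006 + 0.26×1.3425 + 0.07×1.1534 + 0.21×1.0397 + 0.04×0.4421 + 0.13×0.8605 = 0.8938
MRP = 10.48% − 3.44% = 7.04%
E(R_P) = R_f + β_P × MRP = 3.44% + 0.8938 × 7.04% = 9.73%

9.73%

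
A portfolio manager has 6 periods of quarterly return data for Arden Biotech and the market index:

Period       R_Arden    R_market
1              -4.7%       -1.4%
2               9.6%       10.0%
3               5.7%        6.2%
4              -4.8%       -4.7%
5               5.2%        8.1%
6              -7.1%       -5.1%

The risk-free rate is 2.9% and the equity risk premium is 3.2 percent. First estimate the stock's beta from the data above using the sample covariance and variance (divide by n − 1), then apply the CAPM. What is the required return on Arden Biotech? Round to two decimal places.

6.17%

Mean R_i = (-4.7 + 9.6 + 5.7 − 4.8 + 5.2 − 7.1) / 6 = 0.6500%
Mean R_m = (-1.4 + 10.0 + 6.2 − 4.7 + 8.1 − 5.1) / 6 = 2.1833%
Σ(R_i − R̄_i)(R_m − R̄_m) = 230.2950  ⇒  Cov = 230.2950 / 5 = 46.0590
Σ(R_m − R̄_m)² = 225.5083  ⇒  Var(R_m) = 225.5083 / 5 = 45.1017
β = Cov / Var(R_m) = 46.0590 / 45.1017 = 1.0212
E(R) = R_f + β × MRP = 2.9% + 1.0212 × 3.2% = 6.17%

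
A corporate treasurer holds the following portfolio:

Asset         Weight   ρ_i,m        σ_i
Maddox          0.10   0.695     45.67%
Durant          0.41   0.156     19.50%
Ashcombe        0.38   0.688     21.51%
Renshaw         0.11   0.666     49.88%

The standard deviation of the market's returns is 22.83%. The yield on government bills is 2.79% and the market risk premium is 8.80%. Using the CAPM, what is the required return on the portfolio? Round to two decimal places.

β_Maddox = 0.695 × 45.67% / 22.83% = 1.3903
β_Durant = 0.156 × 19.50% / 22.83% = 0.1332
β_Ashcombe = 0.688 × 21.51% / 22.83% = 0.6482
β_Renshaw = 0.666 × 49.88% / 22.83% = 1.4551
β_P = Σ w_i β_i = 0.10×1.3903 + 0.41×0.1332 + 0.38×0.6482 + 0.11×1.4551 = 0.6000
E(R_P) = R_f + β_P × MRP = 2.79% + 0.6000 × 8.80% = 8.07%

8.07%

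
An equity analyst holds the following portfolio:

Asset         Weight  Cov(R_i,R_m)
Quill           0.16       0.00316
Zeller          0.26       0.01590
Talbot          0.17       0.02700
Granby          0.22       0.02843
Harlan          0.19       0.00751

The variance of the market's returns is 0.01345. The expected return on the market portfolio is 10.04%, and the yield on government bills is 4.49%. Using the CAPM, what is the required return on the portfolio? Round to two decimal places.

β_Quill = 0.00316 / 0.01345 = 0.2349
β_Zeller = 0.01590 / 0.01345 = 1.1822
β_Talbot = 0.02700 / 0.01345 = 2.0074
β_Granby = 0.02843 / 0.01345 = 2.1138
β_Harlan = 0.00751 / 0.01345 = 0.5584
β_P = Σ w_i β_i = 0.16×0.2349 + 0.26×1.1822 + 0.17×2.0074 + 0.22×2.1138 + 0.19×0.5584 = 1.2573
MRP = 10.04% − 4.49% = 5.55%
E(R_P) = R_f + β_P × MRP = 4.49% + 1.2573 × 5.55% = 11.47%

11.47%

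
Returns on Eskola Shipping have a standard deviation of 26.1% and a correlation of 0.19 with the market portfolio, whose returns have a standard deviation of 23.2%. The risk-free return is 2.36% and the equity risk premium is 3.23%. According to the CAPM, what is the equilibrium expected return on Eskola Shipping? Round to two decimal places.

β = ρ × σ_i / σ_m = 0.19 × 26.1% / 23.2% = 0.2138
E(R) = 2.36% + 0.2138 × 3.23% = 3.05%

3.05%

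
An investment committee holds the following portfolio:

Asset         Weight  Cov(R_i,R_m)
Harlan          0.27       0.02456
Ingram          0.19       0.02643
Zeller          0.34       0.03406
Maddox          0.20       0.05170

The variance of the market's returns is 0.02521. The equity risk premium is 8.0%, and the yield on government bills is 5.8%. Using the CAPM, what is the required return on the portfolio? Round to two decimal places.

β_Harlan = 0.02456 / 0.02521 = 0.9742
β_Ingram = 0.02643 / 0.02521 = 1.0484
β_Zeller = 0.03406 / 0.02521 = 1.3511
β_Maddox = 0.05170 / 0.02521 = 2.0508
β_P = Σ w_i β_i = 0.27×0.9742 + 0.19×1.0484 + 0.34×1.3511 + 0.20×2.0508 = 1.3318
E(R_P) = R_f + β_P × MRP = 5.8% + 1.3318 × 8.0% = 16.45%

16.45%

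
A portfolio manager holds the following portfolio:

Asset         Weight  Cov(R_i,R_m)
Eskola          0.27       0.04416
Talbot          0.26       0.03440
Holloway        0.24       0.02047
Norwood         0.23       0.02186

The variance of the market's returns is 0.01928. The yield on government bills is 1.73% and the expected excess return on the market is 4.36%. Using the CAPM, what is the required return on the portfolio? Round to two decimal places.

8.70%

β_Eskola = 0.04416 / 0.01928 = 2.2905
β_Talbot = 0.03440 / 0.01928 = 1.7842
β_Holloway = 0.02047 / 0.01928 = 1.0617
β_Norwood = 0.02186 / 0.01928 = 1.1338
β_P = Σ w_i β_i = 0.27×2.2905 + 0.26×1.7842 + 0.24×1.0617 + 0.23×1.1338 = 1.5979
E(R_P) = R_f + β_P × MRP = 1.73% + 1.5979 × 4.36% = 8.70%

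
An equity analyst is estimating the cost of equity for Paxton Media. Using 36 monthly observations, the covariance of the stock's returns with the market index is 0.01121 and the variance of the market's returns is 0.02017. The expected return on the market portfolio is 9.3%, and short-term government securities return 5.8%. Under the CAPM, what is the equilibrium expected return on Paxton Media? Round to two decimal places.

7.75%

β = Cov(R_i, R_m) / Var(R_m) = 0.01121 / 0.02017 = 0.5558
MRP = 9.3% − 5.8% = 3.50%
E(R) = R_f + β × MRP = 5.8% + 0.5558 × 3.5% = 7.75%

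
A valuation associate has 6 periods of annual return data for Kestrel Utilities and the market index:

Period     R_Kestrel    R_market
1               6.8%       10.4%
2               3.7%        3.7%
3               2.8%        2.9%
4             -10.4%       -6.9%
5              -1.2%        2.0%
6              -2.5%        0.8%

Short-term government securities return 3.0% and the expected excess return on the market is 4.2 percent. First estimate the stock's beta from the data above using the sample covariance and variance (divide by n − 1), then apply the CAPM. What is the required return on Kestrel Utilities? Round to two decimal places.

Mean R_i = (6.8 + 3.7 + 2.8 − 10.4 − 1.2 − 2.5) / 6 = -0.1333%
Mean R_m = (10.4 + 3.7 + 2.9 − 6.9 + 2.0 + 0.8) / 6 = 2.1500%
Σ(R_i − R̄_i)(R_m − R̄_m) = 161.6100  ⇒  Cov = 161.6100 / 5 = 32.3220
Σ(R_m − R̄_m)² = 154.7750  ⇒  Var(R_m) = 154.7750 / 5 = 30.9550
β = Cov / Var(R_m) = 32.3220 / 30.9550 = 1.0442
E(R) = R_f + β × MRP = 3.0% + 1.0442 × 4.2% = 7.39%

7.39%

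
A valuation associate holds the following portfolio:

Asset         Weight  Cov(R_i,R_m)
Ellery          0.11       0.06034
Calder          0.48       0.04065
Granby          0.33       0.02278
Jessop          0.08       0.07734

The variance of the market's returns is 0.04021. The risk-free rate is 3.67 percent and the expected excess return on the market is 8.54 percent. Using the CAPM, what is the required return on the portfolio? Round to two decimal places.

β_Ellery = 0.06034 / 0.04021 = 1.5006
β_Calder = 0.04065 / 0.04021 = 1.0109
β_Granby = 0.02278 / 0.04021 = 0.5665
β_Jessop = 0.07734 / 0.04021 = 1.9234
β_P = Σ w_i β_i = 0.11×1.5006 + 0.48×1.0109 + 0.33×0.5665 + 0.08×1.9234 = 0.9911
E(R_P) = R_f + β_P × MRP = 3.67% + 0.9911 × 8.54% = 12.13%

12.13%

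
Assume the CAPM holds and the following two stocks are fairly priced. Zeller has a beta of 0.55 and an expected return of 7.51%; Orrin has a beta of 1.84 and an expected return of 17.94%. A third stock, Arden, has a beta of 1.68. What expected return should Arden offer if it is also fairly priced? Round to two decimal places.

16.65%

MRP (SML slope) = (17.94% − 7.51%) / (1.84 − 0.55) = 10.43% / 1.29 = 8.0853%
R_f (intercept) = 7.51% − 0.55 × 8.0853% = 3.0631%
E(R_Arden) = R_f + β × MRP = 3.0631% + 1.68 × 8.0853% = 16.65%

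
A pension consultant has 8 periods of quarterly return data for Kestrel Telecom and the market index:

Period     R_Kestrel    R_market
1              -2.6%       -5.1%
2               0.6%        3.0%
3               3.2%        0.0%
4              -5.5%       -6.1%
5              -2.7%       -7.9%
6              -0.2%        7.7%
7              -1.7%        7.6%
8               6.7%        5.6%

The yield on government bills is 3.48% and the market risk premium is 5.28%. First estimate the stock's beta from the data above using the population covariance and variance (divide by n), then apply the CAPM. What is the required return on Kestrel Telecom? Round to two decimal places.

Mean R_i = (-2.6 + 0.6 + 3.2 − 5.5 − 2.7 − 0.2 − 1.7 + 6.7) / 8 = -0.2750%
Mean R_m = (-5.1 + 3.0 + 0.0 − 6.1 − 7.9 + 7.7 + 7.6 + 5.6) / 8 = 0.6000%
Σ(R_i − R̄_i)(R_m − R̄_m) = 94.3200  ⇒  Cov = 94.3200 / 8 = 11.7900
Σ(R_m − R̄_m)² = 280.1600  ⇒  Var(R_m) = 280.1600 / 8 = 35.0200
β = Cov / Var(R_m) = 11.7900 / 35.0200 = 0.3367
E(R) = R_f + β × MRP = 3.48% + 0.3367 × 5.28% = 5.26%

5.26%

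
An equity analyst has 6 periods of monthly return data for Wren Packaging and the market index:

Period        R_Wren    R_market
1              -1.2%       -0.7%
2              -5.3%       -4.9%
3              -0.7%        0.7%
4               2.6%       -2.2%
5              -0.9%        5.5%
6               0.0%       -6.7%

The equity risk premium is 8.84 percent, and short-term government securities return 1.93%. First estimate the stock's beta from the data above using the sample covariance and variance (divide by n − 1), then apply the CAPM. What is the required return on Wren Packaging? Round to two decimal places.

2.69%

Mean R_i = (-1.2 − 5.3 − 0.7 + 2.6 − 0.9 + 0.0) / 6 = -0.9167%
Mean R_m = (-0.7 − 4.9 + 0.7 − 2.2 + 5.5 − 6.7) / 6 = -1.3833%
Σ(R_i − R̄_i)(R_m − R̄_m) = 8.0417  ⇒  Cov = 8.0417 / 5 = 1.6083
Σ(R_m − R̄_m)² = 93.4883  ⇒  Var(R_m) = 93.4883 / 5 = 18.6977
β = Cov / Var(R_m) = 1.6083 / 18.6977 = 0.0860
E(R) = R_f + β × MRP = 1.93% + 0.0860 × 8.84% = 2.69%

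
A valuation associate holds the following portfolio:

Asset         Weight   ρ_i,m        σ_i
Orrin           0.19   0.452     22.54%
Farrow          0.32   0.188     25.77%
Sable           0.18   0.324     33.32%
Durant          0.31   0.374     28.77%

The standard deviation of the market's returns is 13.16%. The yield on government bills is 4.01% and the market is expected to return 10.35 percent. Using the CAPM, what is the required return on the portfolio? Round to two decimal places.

8.23%

β_Orrin = 0.452 × 22.54% / 13.16% = 0.7742
β_Farrow = 0.188 × 25.77% / 13.16% = 0.3681
β_Sable = 0.324 × 33.32% / 13.16% = 0.8203
β_Durant = 0.374 × 28.77% / 13.16% = 0.8176
β_P = Σ w_i β_i = 0.19×0.7742 + 0.32×0.3681 + 0.18×0.8203 + 0.31×0.8176 = 0.6660
MRP = 10.35% − 4.01% = 6.34%
E(R_P) = R_f + β_P × MRP = 4.01% + 0.6660 × 6.34% = 8.23%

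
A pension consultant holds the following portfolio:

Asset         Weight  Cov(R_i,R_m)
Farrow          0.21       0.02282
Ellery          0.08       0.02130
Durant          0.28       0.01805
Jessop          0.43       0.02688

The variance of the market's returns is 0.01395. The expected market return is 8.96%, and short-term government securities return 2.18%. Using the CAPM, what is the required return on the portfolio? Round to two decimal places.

β_Farrow = 0.02282 / 0.01395 = 1.6358
β_Ellery = 0.02130 / 0.01395 = 1.5269
β_Durant = 0.01805 / 0.01395 = 1.2939
β_Jessop = 0.02688 / 0.01395 = 1.9269
β_P = Σ w_i β_i = 0.21×1.6358 + 0.08×1.5269 + 0.28×1.2939 + 0.43×1.9269 = 1.6565
MRP = 8.96% − 2.18% = 6.78%
E(R_P) = R_f + β_P × MRP = 2.18% + 1.6565 × 6.78% = 13.41%

13.41%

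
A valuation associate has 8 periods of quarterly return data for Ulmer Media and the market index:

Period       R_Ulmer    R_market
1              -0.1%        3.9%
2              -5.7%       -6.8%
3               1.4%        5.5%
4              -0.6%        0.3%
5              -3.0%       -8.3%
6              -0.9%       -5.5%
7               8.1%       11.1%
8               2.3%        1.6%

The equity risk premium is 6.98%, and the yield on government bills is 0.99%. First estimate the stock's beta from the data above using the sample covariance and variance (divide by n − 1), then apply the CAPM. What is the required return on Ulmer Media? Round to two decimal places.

4.72%

Mean R_i = (-0.1 − 5.7 + 1.4 − 0.6 − 3.0 − 0.9 + 8.1 + 2.3) / 8 = 0.1875%
Mean R_m = (3.9 − 6.8 + 5.5 + 0.3 − 8.3 − 5.5 + 11.1 + 1.6) / 8 = 0.2250%
Σ(R_i − R̄_i)(R_m − R̄_m) = 168.9925  ⇒  Cov = 168.9925 / 7 = 24.1418
Σ(R_m − R̄_m)² = 316.2950  ⇒  Var(R_m) = 316.2950 / 7 = 45.1850
β = Cov / Var(R_m) = 24.1418 / 45.1850 = 0.5343
E(R) = R_f + β × MRP = 0.99% + 0.5343 × 6.98% = 4.72%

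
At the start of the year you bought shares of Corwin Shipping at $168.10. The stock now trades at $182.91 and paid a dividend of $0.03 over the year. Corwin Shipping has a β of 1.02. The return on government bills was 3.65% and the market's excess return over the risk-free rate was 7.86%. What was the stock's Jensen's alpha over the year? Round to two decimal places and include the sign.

-2.84%

Realised HPR = (P1 + D1 − P0) / P0 = (182.91 + 0.03 − 168.10) / 168.10 = 14.84 / 168.10 = 8.8281%
CAPM required = R_f + β·MRP = 3.65% + 1.02 × 7.86% = 11.6672%
α = realised − required = 8.8281% − 11.6672% = -2.84%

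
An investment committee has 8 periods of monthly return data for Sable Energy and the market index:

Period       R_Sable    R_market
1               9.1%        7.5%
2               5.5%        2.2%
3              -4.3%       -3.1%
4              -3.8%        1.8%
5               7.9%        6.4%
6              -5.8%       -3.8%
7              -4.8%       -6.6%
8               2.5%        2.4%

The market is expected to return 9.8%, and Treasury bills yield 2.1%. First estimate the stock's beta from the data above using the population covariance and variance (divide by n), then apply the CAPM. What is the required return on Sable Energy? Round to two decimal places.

Mean R_i = (9.1 + 5.5 − 4.3 − 3.8 + 7.9 − 5.8 − 4.8 + 2.5) / 8 = 0.7875%
Mean R_m = (7.5 + 2.2 − 3.1 + 1.8 + 6.4 − 3.8 − 6.6 + 2.4) / 8 = 0.8500%
Σ(R_i − R̄_i)(R_m − R̄_m) = 191.7650  ⇒  Cov = 191.7650 / 8 = 23.9706
Σ(R_m − R̄_m)² = 172.8800  ⇒  Var(R_m) = 172.8800 / 8 = 21.6100
β = Cov / Var(R_m) = 23.9706 / 21.6100 = 1.1092
MRP = 9.8% − 2.1% = 7.70%
E(R) = R_f + β × MRP = 2.1% + 1.1092 × 7.7% = 10.64%

10.64%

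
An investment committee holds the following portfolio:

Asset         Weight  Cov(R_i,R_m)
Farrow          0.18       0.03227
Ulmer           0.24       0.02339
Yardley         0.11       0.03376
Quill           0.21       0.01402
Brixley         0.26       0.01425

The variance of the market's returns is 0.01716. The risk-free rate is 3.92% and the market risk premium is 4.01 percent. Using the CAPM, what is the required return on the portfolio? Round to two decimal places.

β_Farrow = 0.03227 / 0.01716 = 1.8805
β_Ulmer = 0.02339 / 0.01716 = 1.3631
β_Yardley = 0.03376 / 0.01716 = 1.9674
β_Quill = 0.01402 / 0.01716 = 0.8170
β_Brixley = 0.01425 / 0.01716 = 0.8304
β_P = Σ w_i β_i = 0.18×1.8805 + 0.24×1.3631 + 0.11×1.9674 + 0.21×0.8170 + 0.26×0.8304 = 1.2695
E(R_P) = R_f + β_P × MRP = 3.92% + 1.2695 × 4.01% = 9.01%

9.01%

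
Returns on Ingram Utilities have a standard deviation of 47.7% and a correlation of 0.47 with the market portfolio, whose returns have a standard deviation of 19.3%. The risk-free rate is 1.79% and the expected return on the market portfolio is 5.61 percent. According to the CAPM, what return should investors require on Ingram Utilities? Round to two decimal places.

6.23%

β = ρ × σ_i / σ_m = 0.47 × 47.7% / 19.3% = 1.1616
MRP = 5.61% − 1.79% = 3.82%
E(R) = 1.79% + 1.1616 × 3.82% = 6.23%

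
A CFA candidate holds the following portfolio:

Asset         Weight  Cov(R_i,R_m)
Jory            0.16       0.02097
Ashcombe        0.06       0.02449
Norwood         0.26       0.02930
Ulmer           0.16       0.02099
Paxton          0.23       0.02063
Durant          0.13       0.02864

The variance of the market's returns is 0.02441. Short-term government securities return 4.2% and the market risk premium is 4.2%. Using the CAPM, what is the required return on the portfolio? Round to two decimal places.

β_Jory = 0.02097 / 0.02441 = 0.8591
β_Ashcombe = 0.02449 / 0.02441 = 1.0033
β_Norwood = 0.02930 / 0.02441 = 1.2003
β_Ulmer = 0.02099 / 0.02441 = 0.8599
β_Paxton = 0.02063 / 0.02441 = 0.8451
β_Durant = 0.02864 / 0.02441 = 1.1733
β_P = Σ w_i β_i = 0.16×0.8591 + 0.06×1.0033 + 0.26×1.2003 + 0.16×0.8599 + 0.23×0.8451 + 0.13×1.1733 = 0.9942
E(R_P) = R_f + β_P × MRP = 4.2% + 0.9942 × 4.2% = 8.38%

8.38%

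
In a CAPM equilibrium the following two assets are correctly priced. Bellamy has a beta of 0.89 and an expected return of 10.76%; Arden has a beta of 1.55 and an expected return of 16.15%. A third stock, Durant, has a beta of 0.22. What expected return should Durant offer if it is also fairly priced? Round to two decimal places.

5.29%

MRP (SML slope) = (16.15% − 10.76%) / (1.55 − 0.89) = 5.39% / 0.66 = 8.1667%
R_f (intercept) = 10.76% − 0.89 × 8.1667% = 3.4916%
E(R_Durant) = R_f + β × MRP = 3.4916% + 0.22 × 8.1667% = 5.29%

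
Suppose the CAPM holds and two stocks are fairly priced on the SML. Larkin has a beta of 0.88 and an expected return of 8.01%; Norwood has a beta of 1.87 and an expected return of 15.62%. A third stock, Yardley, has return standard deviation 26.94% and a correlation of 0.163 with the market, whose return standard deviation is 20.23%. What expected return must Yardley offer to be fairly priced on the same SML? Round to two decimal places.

MRP = (15.62% − 8.01%) / (1.87 − 0.88) = 7.6869%
R_f = 8.01% − 0.88 × 7.6869% = 1.2455%
β_Yardley = ρ·σ_i/σ_m = 0.163 × 26.94 / 20.23 = 0.2171
E(R_Yardley) = R_f + β × MRP = 1.2455% + 0.2171 × 7.6869% = 2.91%

2.91%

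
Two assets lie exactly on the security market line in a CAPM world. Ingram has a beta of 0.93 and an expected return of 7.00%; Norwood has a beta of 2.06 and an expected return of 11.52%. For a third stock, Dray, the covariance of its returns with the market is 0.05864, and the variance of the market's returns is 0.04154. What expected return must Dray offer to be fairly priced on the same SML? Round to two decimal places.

8.93%

MRP = (11.52% − 7.00%) / (2.06 − 0.93) = 4.0000%
R_f = 7.00% − 0.93 × 4.0000% = 3.2800%
β_Dray = Cov / Var(R_m) = 0.05864 / 0.04154 = 1.4117
E(R_Dray) = R_f + β × MRP = 3.2800% + 1.4117 × 4.0000% = 8.93%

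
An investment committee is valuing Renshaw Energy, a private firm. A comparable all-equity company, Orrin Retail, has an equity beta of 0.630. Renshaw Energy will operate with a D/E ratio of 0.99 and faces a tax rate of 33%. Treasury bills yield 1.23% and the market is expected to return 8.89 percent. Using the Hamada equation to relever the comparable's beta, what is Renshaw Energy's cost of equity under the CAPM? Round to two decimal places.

β_L = β_U × [1 + (1 − t)(D/E)] = 0.630 × [1 + (1 − 0.33) × 0.99]
    = 0.630 × [1 + 0.67 × 0.99] = 0.630 × 1.6633 = 1.0479
MRP = 8.89% − 1.23% = 7.66%
E(R) = R_f + β_L × MRP = 1.23% + 1.0479 × 7.66% = 9.26%

9.26%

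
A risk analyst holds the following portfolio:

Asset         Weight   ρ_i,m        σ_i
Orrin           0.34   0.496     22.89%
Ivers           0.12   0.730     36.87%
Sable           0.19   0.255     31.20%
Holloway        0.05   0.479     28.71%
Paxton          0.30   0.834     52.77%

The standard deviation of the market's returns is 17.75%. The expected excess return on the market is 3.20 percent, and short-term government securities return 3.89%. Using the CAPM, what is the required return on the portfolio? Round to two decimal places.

β_Orrin = 0.496 × 22.89% / 17.75% = 0.6396
β_Ivers = 0.730 × 36.87% / 17.75% = 1.5163
β_Sable = 0.255 × 31.20% / 17.75% = 0.4482
β_Holloway = 0.479 × 28.71% / 17.75% = 0.7748
β_Paxton = 0.834 × 52.77% / 17.75% = 2.4794
β_P = Σ w_i β_i = 0.34×0.6396 + 0.12×1.5163 + 0.19×0.4482 + 0.05×0.7748 + 0.30×2.4794 = 1.2671
E(R_P) = R_f + β_P × MRP = 3.89% + 1.2671 × 3.20% = 7.94%

7.94%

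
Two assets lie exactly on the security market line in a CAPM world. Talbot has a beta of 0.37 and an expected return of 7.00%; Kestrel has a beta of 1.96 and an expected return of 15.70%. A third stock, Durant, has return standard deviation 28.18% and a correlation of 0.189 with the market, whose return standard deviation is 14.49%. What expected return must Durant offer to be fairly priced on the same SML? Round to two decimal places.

MRP = (15.70% − 7.00%) / (1.96 − 0.37) = 5.4717%
R_f = 7.00% − 0.37 × 5.4717% = 4.9755%
β_Durant = ρ·σ_i/σ_m = 0.189 × 28.18 / 14.49 = 0.3676
E(R_Durant) = R_f + β × MRP = 4.9755% + 0.3676 × 5.4717% = 6.99%

6.99%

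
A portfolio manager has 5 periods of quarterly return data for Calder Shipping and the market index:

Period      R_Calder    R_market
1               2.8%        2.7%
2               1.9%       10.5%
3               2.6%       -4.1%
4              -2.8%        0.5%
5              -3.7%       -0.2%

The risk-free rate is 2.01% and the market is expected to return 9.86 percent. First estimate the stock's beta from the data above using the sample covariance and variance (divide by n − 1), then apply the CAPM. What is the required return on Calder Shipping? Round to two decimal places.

3.00%

Mean R_i = (2.8 + 1.9 + 2.6 − 2.8 − 3.7) / 5 = 0.1600%
Mean R_m = (2.7 + 10.5 − 4.1 + 0.5 − 0.2) / 5 = 1.8800%
Σ(R_i − R̄_i)(R_m − R̄_m) = 14.6860  ⇒  Cov = 14.6860 / 4 = 3.6715
Σ(R_m − R̄_m)² = 116.9680  ⇒  Var(R_m) = 116.9680 / 4 = 29.2420
β = Cov / Var(R_m) = 3.6715 / 29.2420 = 0.1256
MRP = 9.86% − 2.01% = 7.85%
E(R) = R_f + β × MRP = 2.01% + 0.1256 × 7.85% = 3.00%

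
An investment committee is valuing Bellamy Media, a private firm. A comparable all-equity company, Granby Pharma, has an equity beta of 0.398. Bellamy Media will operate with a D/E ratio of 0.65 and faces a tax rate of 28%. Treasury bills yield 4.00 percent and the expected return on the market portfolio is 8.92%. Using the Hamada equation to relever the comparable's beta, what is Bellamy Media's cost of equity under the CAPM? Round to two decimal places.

6.87%

β_L = β_U × [1 + (1 − t)(D/E)] = 0.398 × [1 + (1 − 0.28) × 0.65]
    = 0.398 × [1 + 0.72 × 0.65] = 0.398 × 1.4680 = 0.5843
MRP = 8.92% − 4.00% = 4.92%
E(R) = R_f + β_L × MRP = 4.00% + 0.5843 × 4.92% = 6.87%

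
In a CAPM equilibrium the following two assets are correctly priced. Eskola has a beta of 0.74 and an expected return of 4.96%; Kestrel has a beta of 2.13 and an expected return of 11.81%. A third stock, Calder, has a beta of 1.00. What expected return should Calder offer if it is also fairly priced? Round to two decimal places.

MRP (SML slope) = (11.81% − 4.96%) / (2.13 − 0.74) = 6.85% / 1.39 = 4.9281%
R_f (intercept) = 4.96% − 0.74 × 4.9281% = 1.3132%
E(R_Calder) = R_f + β × MRP = 1.3132% + 1.00 × 4.9281% = 6.24%

6.24%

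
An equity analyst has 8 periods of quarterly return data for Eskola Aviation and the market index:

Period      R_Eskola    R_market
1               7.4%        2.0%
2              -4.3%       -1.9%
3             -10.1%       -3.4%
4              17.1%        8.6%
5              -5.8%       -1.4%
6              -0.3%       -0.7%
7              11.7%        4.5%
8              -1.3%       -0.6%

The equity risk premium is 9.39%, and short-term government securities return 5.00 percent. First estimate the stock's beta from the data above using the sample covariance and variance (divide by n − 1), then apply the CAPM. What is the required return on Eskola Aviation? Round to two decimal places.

26.65%

Mean R_i = (7.4 − 4.3 − 10.1 + 17.1 − 5.8 − 0.3 + 11.7 − 1.3) / 8 = 1.8000%
Mean R_m = (2.0 − 1.9 − 3.4 + 8.6 − 1.4 − 0.7 + 4.5 − 0.6) / 8 = 0.8875%
Σ(R_i − R̄_i)(R_m − R̄_m) = 253.3500  ⇒  Cov = 253.3500 / 7 = 36.1929
Σ(R_m − R̄_m)² = 109.8888  ⇒  Var(R_m) = 109.8888 / 7 = 15.6984
β = Cov / Var(R_m) = 36.1929 / 15.6984 = 2.3055
E(R) = R_f + β × MRP = 5.00% + 2.3055 × 9.39% = 26.65%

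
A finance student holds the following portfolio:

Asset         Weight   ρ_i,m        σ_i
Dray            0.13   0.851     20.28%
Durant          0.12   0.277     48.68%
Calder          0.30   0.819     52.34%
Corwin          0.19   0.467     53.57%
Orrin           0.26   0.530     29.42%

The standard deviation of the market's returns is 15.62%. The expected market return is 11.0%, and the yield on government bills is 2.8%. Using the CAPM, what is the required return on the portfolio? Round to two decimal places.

16.20%

β_Dray = 0.851 × 20.28% / 15.62% = 1.1049
β_Durant = 0.277 × 48.68% / 15.62% = 0.8633
β_Calder = 0.819 × 52.34% / 15.62% = 2.7443
β_Corwin = 0.467 × 53.57% / 15.62% = 1.6016
β_Orrin = 0.530 × 29.42% / 15.62% = 0.9982
β_P = Σ w_i β_i = 0.13×1.1049 + 0.12×0.8633 + 0.30×2.7443 + 0.19×1.6016 + 0.26×0.9982 = 1.6344
MRP = 11.0% − 2.8% = 8.20%
E(R_P) = R_f + β_P × MRP = 2.8% + 1.6344 × 8.2% = 16.20%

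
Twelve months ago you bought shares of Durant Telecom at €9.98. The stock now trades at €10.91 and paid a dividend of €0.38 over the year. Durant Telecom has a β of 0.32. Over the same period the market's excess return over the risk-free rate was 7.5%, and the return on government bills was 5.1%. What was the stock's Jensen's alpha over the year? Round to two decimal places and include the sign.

+5.63%

Realised HPR = (P1 + D1 − P0) / P0 = (10.91 + 0.38 − 9.98) / 9.98 = 1.31 / 9.98 = 13.1263%
CAPM required = R_f + β·MRP = 5.1% + 0.32 × 7.5% = 7.5000%
α = realised − required = 13.1263% − 7.5000% = +5.63%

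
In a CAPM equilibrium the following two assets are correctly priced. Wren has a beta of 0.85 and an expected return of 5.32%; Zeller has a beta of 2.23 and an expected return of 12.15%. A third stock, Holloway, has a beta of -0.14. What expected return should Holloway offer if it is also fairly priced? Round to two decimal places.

MRP (SML slope) = (12.15% − 5.32%) / (2.23 − 0.85) = 6.83% / 1.38 = 4.9493%
R_f (intercept) = 5.32% − 0.85 × 4.9493% = 1.1131%
E(R_Holloway) = R_f + β × MRP = 1.1131% + -0.14 × 4.9493% = 0.42%

0.42%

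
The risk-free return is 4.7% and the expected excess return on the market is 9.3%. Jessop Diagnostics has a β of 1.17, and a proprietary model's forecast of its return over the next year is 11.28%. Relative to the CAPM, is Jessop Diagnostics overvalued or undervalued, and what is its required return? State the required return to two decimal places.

Overvalued; required return 15.58%

Required return = R_f + β·MRP = 4.7% + 1.17 × 9.3% = 15.58%
Forecast 11.28% < required 15.58% → the stock plots below the SML → overvalued.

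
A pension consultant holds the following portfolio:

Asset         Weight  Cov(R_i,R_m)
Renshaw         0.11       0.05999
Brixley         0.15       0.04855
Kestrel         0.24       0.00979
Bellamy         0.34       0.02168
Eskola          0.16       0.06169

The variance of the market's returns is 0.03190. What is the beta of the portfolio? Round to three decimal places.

β_Renshaw = 0.05999 / 0.03190 = 1.8806
β_Brixley = 0.04855 / 0.03190 = 1.5219
β_Kestrel = 0.00979 / 0.03190 = 0.3069
β_Bellamy = 0.02168 / 0.03190 = 0.6796
β_Eskola = 0.06169 / 0.03190 = 1.9339
β_P = Σ w_i β_i = 0.11×1.8806 + 0.15×1.5219 + 0.24×0.3069 + 0.34×0.6796 + 0.16×1.9339 = 1.0493

1.049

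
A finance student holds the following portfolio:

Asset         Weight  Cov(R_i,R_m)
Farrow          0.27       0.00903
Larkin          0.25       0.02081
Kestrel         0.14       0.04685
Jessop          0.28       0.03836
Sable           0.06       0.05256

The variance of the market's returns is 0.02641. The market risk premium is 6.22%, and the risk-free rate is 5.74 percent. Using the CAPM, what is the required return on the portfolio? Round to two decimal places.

β_Farrow = 0.00903 / 0.02641 = 0.3419
β_Larkin = 0.02081 / 0.02641 = 0.7880
β_Kestrel = 0.04685 / 0.02641 = 1.7739
β_Jessop = 0.03836 / 0.02641 = 1.4525
β_Sable = 0.05256 / 0.02641 = 1.9902
β_P = Σ w_i β_i = 0.27×0.3419 + 0.25×0.7880 + 0.14×1.7739 + 0.28×1.4525 + 0.06×1.9902 = 1.0638
E(R_P) = R_f + β_P × MRP = 5.74% + 1.0638 × 6.22% = 12.36%

12.36%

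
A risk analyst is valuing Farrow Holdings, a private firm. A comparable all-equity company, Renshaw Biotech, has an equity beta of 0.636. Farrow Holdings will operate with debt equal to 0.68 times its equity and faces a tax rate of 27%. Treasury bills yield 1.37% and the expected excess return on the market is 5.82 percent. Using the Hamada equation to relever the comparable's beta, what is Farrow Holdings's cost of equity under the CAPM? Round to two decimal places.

6.91%

β_L = β_U × [1 + (1 − t)(D/E)] = 0.636 × [1 + (1 − 0.27) × 0.68]
    = 0.636 × [1 + 0.73 × 0.68] = 0.636 × 1.4964 = 0.9517
E(R) = R_f + β_L × MRP = 1.37% + 0.9517 × 5.82% = 6.91%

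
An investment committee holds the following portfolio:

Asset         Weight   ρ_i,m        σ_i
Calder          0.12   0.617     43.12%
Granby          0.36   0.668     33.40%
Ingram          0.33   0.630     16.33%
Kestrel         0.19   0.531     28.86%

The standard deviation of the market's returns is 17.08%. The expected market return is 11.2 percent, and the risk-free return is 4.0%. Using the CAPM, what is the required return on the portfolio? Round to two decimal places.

β_Calder = 0.617 × 43.12% / 17.08% = 1.5577
β_Granby = 0.668 × 33.40% / 17.08% = 1.3063
β_Ingram = 0.630 × 16.33% / 17.08% = 0.6023
β_Kestrel = 0.531 × 28.86% / 17.08% = 0.8972
β_P = Σ w_i β_i = 0.12×1.5577 + 0.36×1.3063 + 0.33×0.6023 + 0.19×0.8972 = 1.0264
MRP = 11.2% − 4.0% = 7.20%
E(R_P) = R_f + β_P × MRP = 4.0% + 1.0264 × 7.2% = 11.39%

11.39%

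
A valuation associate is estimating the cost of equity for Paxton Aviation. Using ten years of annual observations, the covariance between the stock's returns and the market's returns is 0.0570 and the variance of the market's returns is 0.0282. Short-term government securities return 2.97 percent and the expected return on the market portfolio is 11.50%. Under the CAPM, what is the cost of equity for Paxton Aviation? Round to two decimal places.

β = Cov(R_i, R_m) / Var(R_m) = 0.0570 / 0.0282 = 2.0213
MRP = 11.50% − 2.97% = 8.53%
E(R) = R_f + β × MRP = 2.97% + 2.0213 × 8.53% = 20.21%

20.21%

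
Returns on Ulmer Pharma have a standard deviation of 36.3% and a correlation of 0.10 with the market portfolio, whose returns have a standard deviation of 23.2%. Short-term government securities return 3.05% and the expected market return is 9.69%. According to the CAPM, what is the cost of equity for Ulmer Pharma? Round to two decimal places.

β = ρ × σ_i / σ_m = 0.10 × 36.3% / 23.2% = 0.1565
MRP = 9.69% − 3.05% = 6.64%
E(R) = 3.05% + 0.1565 × 6.64% = 4.09%

4.09%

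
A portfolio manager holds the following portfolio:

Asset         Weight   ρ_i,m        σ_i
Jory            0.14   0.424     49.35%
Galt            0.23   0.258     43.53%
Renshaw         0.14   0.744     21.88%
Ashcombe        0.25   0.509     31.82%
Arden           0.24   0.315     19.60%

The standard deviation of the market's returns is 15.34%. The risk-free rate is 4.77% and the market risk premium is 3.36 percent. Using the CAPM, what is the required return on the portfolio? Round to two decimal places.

β_Jory = 0.424 × 49.35% / 15.34% = 1.3640
β_Galt = 0.258 × 43.53% / 15.34% = 0.7321
β_Renshaw = 0.744 × 21.88% / 15.34% = 1.0612
β_Ashcombe = 0.509 × 31.82% / 15.34% = 1.0558
β_Arden = 0.315 × 19.60% / 15.34% = 0.4025
β_P = Σ w_i β_i = 0.14×1.3640 + 0.23×0.7321 + 0.14×1.0612 + 0.25×1.0558 + 0.24×0.4025 = 0.8685
E(R_P) = R_f + β_P × MRP = 4.77% + 0.8685 × 3.36% = 7.69%

7.69%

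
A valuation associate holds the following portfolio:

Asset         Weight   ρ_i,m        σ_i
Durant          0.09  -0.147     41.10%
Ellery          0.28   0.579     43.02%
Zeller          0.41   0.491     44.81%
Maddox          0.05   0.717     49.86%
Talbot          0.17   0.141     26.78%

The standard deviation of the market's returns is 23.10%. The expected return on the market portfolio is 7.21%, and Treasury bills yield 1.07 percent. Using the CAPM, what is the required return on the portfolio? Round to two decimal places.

β_Durant = -0.147 × 41.10% / 23.10% = -0.2615
β_Ellery = 0.579 × 43.02% / 23.10% = 1.0783
β_Zeller = 0.491 × 44.81% / 23.10% = 0.9525
β_Maddox = 0.717 × 49.86% / 23.10% = 1.5476
β_Talbot = 0.141 × 26.78% / 23.10% = 0.1635
β_P = Σ w_i β_i = 0.09×-0.2615 + 0.28×1.0783 + 0.41×0.9525 + 0.05×1.5476 + 0.17×0.1635 = 0.7741
MRP = 7.21% − 1.07% = 6.14%
E(R_P) = R_f + β_P × MRP = 1.07% + 0.7741 × 6.14% = 5.82%

5.82%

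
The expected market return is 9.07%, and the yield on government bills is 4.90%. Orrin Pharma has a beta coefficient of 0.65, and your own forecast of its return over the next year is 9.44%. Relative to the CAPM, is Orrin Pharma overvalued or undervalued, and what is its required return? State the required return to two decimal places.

MRP = 9.07% − 4.90% = 4.17%
Required return = R_f + β·MRP = 4.90% + 0.65 × 4.17% = 7.61%
Forecast 9.44% > required 7.61% → the stock plots above the SML → undervalued.

Undervalued; required return 7.61%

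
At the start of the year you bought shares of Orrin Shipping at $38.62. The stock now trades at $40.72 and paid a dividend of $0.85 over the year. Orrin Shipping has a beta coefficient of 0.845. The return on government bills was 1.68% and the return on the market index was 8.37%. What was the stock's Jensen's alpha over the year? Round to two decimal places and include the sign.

Realised HPR = (P1 + D1 − P0) / P0 = (40.72 + 0.85 − 38.62) / 38.62 = 2.95 / 38.62 = 7.6385%
MRP = 8.37% − 1.68% = 6.69%
CAPM required = R_f + β·MRP = 1.68% + 0.845 × 6.69% = 7.33305%
α = realised − required = 7.6385% − 7.33305% = +0.31%

+0.31%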